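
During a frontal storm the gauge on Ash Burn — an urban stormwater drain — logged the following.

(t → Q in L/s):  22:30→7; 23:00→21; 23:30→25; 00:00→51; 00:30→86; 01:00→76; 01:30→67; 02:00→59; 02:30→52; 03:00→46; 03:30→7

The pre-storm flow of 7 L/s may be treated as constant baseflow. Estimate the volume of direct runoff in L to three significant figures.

Direct-runoff ordinates (Q − Q_b): 0.0, 14.0, 18.0, 44.0, 79.0, 69.0, 60.0, 52.0, 45.0, 39.0, 0.0 L/s.
ΣQ_DR = 420.0 L/s.
With Δt = 0.5 h = 1800 s, V = ΣQ_DR · Δt = 420.0 × 1800 = 7.56 × 10^5 L.

V ≈ 7.56 × 10^5 L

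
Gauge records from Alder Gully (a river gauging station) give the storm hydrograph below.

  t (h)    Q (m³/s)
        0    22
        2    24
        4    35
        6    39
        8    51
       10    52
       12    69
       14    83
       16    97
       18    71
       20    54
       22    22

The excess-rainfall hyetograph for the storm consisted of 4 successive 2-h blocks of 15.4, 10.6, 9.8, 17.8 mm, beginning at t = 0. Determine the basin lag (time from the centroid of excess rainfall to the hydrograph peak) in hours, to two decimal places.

t_L ≈ 11.88 h

Centroid of excess rainfall: t_c = Σ P_i·t̄_i / ΣP_i = 4.1194 h (block centres at 1, 3, 5, 7 h).
Hydrograph peak occurs at t = 16 h, so basin lag t_L = 16 − 4.1194 = 11.88 h.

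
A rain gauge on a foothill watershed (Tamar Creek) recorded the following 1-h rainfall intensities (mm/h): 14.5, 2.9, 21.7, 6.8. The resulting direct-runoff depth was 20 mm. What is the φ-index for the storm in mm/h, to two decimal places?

φ ≈ 8.10 mm/h

Only the 2 blocks with intensity above φ contribute runoff: 14.5, 21.7 mm/h.
Σ(I−φ)·Δt = d  ⇒  (14.5+21.7 − 2φ)·1 = 20
φ = (36.20 − 20/1) / 2 = 8.10 mm/h.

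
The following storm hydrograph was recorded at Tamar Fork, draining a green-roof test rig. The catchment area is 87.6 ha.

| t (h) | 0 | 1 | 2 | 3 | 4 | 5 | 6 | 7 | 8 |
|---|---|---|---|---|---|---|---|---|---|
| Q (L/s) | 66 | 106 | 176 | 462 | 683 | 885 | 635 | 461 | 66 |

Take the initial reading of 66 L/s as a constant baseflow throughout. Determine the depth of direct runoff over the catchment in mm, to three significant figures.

Direct runoff: 0.0, 40.0, 110.0, 396.0, 617.0, 819.0, 569.0, 395.0, 0.0 L/s; ΣQ_DR = 2946 L/s.
V = ΣQ_DR · Δt = 2946 × 3600 s = 1.061 × 10^7 L.
Over A = 87.6 ha, depth = V / A = 12.1 mm.

d ≈ 12.1 mm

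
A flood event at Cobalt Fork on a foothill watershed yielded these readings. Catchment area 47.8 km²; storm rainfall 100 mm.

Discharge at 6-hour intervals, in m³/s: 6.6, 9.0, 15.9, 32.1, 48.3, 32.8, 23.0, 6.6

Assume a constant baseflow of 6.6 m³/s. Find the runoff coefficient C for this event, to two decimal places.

ΣQ_DR = 121.5 m³/s; V = ΣQ_DR·Δt = 2.624 × 10^6 m³.
Runoff depth d = V / A = 54.90 mm.
C = d / P = 54.90 / 100 = 0.55.

C ≈ 0.55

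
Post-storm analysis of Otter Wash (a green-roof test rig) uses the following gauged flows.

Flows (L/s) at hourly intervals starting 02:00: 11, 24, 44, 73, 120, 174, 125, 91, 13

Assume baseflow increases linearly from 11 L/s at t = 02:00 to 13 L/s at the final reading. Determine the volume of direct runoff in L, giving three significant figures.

V ≈ 2.04 × 10^6 L

Direct-runoff ordinates (Q − Q_b): 0.00, 12.75, 32.50, 61.25, 108.00, 161.75, 112.50, 78.25, 0.00 L/s.
ΣQ_DR = 567.0 L/s.
With Δt = 1 h = 3600 s, V = ΣQ_DR · Δt = 567.0 × 3600 = 2.04 × 10^6 L.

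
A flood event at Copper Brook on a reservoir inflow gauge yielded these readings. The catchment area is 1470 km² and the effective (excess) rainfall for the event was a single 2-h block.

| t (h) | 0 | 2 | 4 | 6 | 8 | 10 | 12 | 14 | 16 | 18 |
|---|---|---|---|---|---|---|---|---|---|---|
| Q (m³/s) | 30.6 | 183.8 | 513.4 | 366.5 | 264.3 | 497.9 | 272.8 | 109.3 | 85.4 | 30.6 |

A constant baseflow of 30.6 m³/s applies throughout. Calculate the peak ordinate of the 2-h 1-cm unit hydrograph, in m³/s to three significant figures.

U_p ≈ 481 m³/s

Direct runoff: 0.0, 153.2, 482.8, 335.9, 233.7, 467.3, 242.2, 78.7, 54.8, 0.0 m³/s; ΣQ_DR = 2049 m³/s, peak = 482.8 m³/s.
Runoff depth d = ΣQ_DR·Δt / A = 2049 × 7200 / (1470 km²) = 10.03 mm.
The 1-cm UH is the DRH scaled by (10 mm)/d, so U_p = 482.8 × 10/10.03 = 481 m³/s.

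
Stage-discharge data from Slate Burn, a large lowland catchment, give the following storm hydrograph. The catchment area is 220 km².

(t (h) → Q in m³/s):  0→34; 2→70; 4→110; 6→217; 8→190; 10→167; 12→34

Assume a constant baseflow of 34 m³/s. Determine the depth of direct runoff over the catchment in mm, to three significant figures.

Direct runoff: 0.0, 36.0, 76.0, 183.0, 156.0, 133.0, 0.0 m³/s; ΣQ_DR = 584.0 m³/s.
V = ΣQ_DR · Δt = 584.0 × 7200 s = 4.205 × 10^6 m³.
Over A = 220 km², depth = V / A = 19.1 mm.

d ≈ 19.1 mm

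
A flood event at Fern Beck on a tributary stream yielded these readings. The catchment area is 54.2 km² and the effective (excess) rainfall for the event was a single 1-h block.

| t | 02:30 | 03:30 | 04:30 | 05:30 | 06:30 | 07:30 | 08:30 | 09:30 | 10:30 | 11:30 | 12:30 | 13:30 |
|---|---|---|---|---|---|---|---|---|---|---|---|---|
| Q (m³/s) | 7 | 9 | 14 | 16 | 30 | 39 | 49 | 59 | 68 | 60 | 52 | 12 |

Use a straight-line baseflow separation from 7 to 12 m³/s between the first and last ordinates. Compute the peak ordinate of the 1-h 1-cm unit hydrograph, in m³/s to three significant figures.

Direct runoff: 0.00, 1.55, 6.09, 7.64, 21.18, 29.73, 39.27, 48.82, 57.36, 48.91, 40.45, 0.00 m³/s; ΣQ_DR = 301.0 m³/s, peak = 57.36 m³/s.
Runoff depth d = ΣQ_DR·Δt / A = 301.0 × 3600 / (54.2 km²) = 19.99 mm.
The 1-cm UH is the DRH scaled by (10 mm)/d, so U_p = 57.36 × 10/19.99 = 28.7 m³/s.

U_p ≈ 28.7 m³/s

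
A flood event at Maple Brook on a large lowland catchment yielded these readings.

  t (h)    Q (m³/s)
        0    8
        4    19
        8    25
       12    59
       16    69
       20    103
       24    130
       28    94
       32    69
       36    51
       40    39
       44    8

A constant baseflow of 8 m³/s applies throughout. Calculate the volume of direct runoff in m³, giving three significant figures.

V ≈ 8.32 × 10^6 m³

Direct-runoff ordinates (Q − Q_b): 0.0, 11.0, 17.0, 51.0, 61.0, 95.0, 122.0, 86.0, 61.0, 43.0, 31.0, 0.0 m³/s.
ΣQ_DR = 578.0 m³/s.
With Δt = 4 h = 14400 s, V = ΣQ_DR · Δt = 578.0 × 14400 = 8.32 × 10^6 m³.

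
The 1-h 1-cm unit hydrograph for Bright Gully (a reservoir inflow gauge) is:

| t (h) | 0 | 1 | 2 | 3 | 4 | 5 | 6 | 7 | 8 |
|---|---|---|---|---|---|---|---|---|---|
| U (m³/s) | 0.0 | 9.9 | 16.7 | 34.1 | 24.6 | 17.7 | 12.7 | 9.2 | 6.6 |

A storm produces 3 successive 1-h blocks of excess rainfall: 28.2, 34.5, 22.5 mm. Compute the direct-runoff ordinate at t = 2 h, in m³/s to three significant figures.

Q ≈ 81.2 m³/s

By discrete convolution, Q_j = Σ (P_i / 10 mm) · U_{j−i}.
At t = 2 h (j=2): Q = (28.2/10)·16.7 + (34.5/10)·9.9 + (22.5/10)·0.0 = 81.2 m³/s.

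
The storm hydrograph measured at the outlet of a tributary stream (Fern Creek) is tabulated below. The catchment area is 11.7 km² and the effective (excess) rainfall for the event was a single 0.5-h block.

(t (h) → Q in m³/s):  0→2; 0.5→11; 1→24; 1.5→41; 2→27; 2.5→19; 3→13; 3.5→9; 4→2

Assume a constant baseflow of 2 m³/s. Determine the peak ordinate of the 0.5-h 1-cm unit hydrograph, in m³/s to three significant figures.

Direct runoff: 0.0, 9.0, 22.0, 39.0, 25.0, 17.0, 11.0, 7.0, 0.0 m³/s; ΣQ_DR = 130.0 m³/s, peak = 39.0 m³/s.
Runoff depth d = ΣQ_DR·Δt / A = 130.0 × 1800 / (11.7 km²) = 20.00 mm.
The 1-cm UH is the DRH scaled by (10 mm)/d, so U_p = 39.0 × 10/20.00 = 19.5 m³/s.

U_p ≈ 19.5 m³/s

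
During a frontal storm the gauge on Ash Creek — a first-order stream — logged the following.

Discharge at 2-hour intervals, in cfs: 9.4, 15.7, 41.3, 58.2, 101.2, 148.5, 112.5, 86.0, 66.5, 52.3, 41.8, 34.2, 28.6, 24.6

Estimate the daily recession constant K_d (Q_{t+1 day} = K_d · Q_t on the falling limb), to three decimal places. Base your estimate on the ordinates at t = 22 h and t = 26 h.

Between t = 22 h and t = 26 h the flow falls from 34.2 to 24.6 cfs over 2×2 h = 4 h.
Per-interval ratio K = (24.6/34.2)^(1/2) = 0.8481; K_d = K^(24/2) = 0.139.

K_d ≈ 0.139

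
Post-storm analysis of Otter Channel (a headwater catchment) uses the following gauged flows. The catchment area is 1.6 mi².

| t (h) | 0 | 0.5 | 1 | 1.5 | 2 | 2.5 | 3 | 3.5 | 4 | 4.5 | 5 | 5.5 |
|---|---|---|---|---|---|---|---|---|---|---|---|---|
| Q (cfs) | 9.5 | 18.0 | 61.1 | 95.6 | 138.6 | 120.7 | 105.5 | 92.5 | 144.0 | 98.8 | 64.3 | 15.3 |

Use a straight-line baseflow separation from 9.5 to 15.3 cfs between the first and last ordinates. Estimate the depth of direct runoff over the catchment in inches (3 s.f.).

d ≈ 0.395 in

Direct runoff: 0.00, 7.97, 50.55, 84.52, 126.99, 108.56, 92.84, 79.31, 130.28, 84.55, 49.53, 0.00 cfs; ΣQ_DR = 815.1 cfs.
V = ΣQ_DR · Δt = 815.1 × 1800 s = 1.467 × 10^6 ft³.
Over A = 1.6 mi², depth = V / A = 0.395 in.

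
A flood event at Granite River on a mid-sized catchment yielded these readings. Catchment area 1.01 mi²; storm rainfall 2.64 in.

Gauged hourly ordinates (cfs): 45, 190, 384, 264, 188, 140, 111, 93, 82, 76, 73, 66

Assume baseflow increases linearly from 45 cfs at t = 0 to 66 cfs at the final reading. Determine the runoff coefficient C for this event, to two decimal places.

C ≈ 0.61

ΣQ_DR = 1046 cfs; V = ΣQ_DR·Δt = 3.766 × 10^6 ft³.
Runoff depth d = V / A = 1.605 in.
C = d / P = 1.605 / 2.64 = 0.61.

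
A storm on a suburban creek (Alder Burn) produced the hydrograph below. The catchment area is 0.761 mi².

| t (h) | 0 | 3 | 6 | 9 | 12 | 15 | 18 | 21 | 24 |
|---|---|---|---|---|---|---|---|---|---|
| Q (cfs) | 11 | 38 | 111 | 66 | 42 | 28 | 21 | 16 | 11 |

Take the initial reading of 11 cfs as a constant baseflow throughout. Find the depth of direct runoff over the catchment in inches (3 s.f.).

d ≈ 1.50 in

Direct runoff: 0.0, 27.0, 100.0, 55.0, 31.0, 17.0, 10.0, 5.0, 0.0 cfs; ΣQ_DR = 245.0 cfs.
V = ΣQ_DR · Δt = 245.0 × 10800 s = 2.646 × 10^6 ft³.
Over A = 0.761 mi², depth = V / A = 1.50 in.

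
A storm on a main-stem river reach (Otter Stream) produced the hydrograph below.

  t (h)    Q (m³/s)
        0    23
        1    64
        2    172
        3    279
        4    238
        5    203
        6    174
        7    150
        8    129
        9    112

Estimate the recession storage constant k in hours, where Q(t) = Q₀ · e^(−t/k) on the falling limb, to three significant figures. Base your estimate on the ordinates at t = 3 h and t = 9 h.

On the falling limb, Q drops from 279 to 112 m³/s between t = 3 h and t = 9 h (Δt = 6 h).
k = −Δt / ln(Q₂/Q₁) = −6 / ln(112/279) = 6.57 h.

k ≈ 6.57 h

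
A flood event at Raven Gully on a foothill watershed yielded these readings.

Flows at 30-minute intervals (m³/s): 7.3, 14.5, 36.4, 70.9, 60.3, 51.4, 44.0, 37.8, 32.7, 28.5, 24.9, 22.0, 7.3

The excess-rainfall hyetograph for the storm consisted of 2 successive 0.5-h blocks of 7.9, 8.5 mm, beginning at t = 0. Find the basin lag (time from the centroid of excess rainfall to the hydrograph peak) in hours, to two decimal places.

t_L ≈ 0.99 h

Centroid of excess rainfall: t_c = Σ P_i·t̄_i / ΣP_i = 0.5091 h (block centres at 0.25, 0.75 h).
Hydrograph peak occurs at t = 1.5 h, so basin lag t_L = 1.5 − 0.5091 = 0.99 h.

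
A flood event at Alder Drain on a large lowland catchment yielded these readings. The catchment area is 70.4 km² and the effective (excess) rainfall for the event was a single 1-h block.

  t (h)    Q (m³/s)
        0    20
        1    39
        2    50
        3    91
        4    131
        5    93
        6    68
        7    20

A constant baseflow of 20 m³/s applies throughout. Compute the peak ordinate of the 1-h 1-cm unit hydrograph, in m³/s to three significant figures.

Direct runoff: 0.0, 19.0, 30.0, 71.0, 111.0, 73.0, 48.0, 0.0 m³/s; ΣQ_DR = 352.0 m³/s, peak = 111.0 m³/s.
Runoff depth d = ΣQ_DR·Δt / A = 352.0 × 3600 / (70.4 km²) = 18.00 mm.
The 1-cm UH is the DRH scaled by (10 mm)/d, so U_p = 111.0 × 10/18.00 = 61.7 m³/s.

U_p ≈ 61.7 m³/s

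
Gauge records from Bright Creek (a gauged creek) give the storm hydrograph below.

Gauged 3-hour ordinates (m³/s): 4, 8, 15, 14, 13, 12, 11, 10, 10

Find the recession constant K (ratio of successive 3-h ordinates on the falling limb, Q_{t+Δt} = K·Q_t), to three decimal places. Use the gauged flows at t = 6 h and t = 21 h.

K ≈ 0.922

Using the recession-limb readings at t = 6 h and t = 21 h: Q falls from 15 to 10 m³/s over 5 intervals.
K = (Q₂/Q₁)^(1/5) = (10/15)^(1/5) = 0.922.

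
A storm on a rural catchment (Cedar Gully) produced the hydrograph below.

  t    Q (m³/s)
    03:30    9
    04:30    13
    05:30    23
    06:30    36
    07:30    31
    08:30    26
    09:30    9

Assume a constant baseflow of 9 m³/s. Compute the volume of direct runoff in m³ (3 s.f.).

V ≈ 3.02 × 10^5 m³

Direct-runoff ordinates (Q − Q_b): 0.0, 4.0, 14.0, 27.0, 22.0, 17.0, 0.0 m³/s.
ΣQ_DR = 84.00 m³/s.
With Δt = 1 h = 3600 s, V = ΣQ_DR · Δt = 84.00 × 3600 = 3.02 × 10^5 m³.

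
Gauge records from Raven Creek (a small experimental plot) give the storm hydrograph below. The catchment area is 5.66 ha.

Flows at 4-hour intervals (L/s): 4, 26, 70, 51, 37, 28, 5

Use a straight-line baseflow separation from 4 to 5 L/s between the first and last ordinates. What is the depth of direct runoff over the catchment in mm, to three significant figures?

Direct runoff: 0.00, 21.83, 65.67, 46.50, 32.33, 23.17, 0.00 L/s; ΣQ_DR = 189.5 L/s.
V = ΣQ_DR · Δt = 189.5 × 14400 s = 2.729 × 10^6 L.
Over A = 5.66 ha, depth = V / A = 48.2 mm.

d ≈ 48.2 mm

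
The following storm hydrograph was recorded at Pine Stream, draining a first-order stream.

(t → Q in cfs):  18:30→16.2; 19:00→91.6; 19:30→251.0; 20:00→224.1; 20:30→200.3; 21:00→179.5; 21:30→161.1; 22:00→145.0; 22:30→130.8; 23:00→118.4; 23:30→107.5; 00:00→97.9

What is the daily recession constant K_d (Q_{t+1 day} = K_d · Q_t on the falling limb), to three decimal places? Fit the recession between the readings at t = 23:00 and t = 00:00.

Between t = 23:00 and t = 00:00 the flow falls from 118.4 to 97.9 cfs over 2×0.5 h = 1 h.
Per-interval ratio K = (97.9/118.4)^(1/2) = 0.9093; K_d = K^(24/0.5) = 0.010.

K_d ≈ 0.010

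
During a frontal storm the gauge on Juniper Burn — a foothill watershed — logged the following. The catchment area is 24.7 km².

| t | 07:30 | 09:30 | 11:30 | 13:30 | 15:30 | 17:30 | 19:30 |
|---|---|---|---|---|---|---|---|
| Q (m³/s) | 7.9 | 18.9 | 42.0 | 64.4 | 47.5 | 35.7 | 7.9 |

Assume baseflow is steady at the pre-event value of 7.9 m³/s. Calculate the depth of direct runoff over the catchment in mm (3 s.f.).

Direct runoff: 0.0, 11.0, 34.1, 56.5, 39.6, 27.8, 0.0 m³/s; ΣQ_DR = 169.0 m³/s.
V = ΣQ_DR · Δt = 169.0 × 7200 s = 1.217 × 10^6 m³.
Over A = 24.7 km², depth = V / A = 49.3 mm.

d ≈ 49.3 mm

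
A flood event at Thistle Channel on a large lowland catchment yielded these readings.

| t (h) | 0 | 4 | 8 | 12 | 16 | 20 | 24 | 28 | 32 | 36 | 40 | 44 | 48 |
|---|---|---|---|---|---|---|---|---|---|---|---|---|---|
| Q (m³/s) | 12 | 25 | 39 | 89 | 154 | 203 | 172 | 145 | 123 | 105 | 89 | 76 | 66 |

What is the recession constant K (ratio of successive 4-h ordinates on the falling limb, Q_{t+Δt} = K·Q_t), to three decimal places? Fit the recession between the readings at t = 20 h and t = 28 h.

Using the recession-limb readings at t = 20 h and t = 28 h: Q falls from 203 to 145 m³/s over 2 intervals.
K = (Q₂/Q₁)^(1/2) = (145/203)^(1/2) = 0.845.

K ≈ 0.845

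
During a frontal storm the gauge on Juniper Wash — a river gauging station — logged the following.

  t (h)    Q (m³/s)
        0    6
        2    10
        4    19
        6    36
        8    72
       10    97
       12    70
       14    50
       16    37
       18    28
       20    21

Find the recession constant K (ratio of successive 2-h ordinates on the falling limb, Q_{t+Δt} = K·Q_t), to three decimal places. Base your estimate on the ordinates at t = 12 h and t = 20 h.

Using the recession-limb readings at t = 12 h and t = 20 h: Q falls from 70 to 21 m³/s over 4 intervals.
K = (Q₂/Q₁)^(1/4) = (21/70)^(1/4) = 0.740.

K ≈ 0.740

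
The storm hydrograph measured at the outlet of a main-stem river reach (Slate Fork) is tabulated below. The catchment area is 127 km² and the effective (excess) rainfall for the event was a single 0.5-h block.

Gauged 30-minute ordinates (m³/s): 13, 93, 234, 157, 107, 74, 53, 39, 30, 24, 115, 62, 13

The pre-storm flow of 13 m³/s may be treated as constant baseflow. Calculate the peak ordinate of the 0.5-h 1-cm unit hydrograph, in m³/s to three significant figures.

Direct runoff: 0.0, 80.0, 221.0, 144.0, 94.0, 61.0, 40.0, 26.0, 17.0, 11.0, 102.0, 49.0, 0.0 m³/s; ΣQ_DR = 845.0 m³/s, peak = 221.0 m³/s.
Runoff depth d = ΣQ_DR·Δt / A = 845.0 × 1800 / (127 km²) = 11.98 mm.
The 1-cm UH is the DRH scaled by (10 mm)/d, so U_p = 221.0 × 10/11.98 = 185 m³/s.

U_p ≈ 185 m³/s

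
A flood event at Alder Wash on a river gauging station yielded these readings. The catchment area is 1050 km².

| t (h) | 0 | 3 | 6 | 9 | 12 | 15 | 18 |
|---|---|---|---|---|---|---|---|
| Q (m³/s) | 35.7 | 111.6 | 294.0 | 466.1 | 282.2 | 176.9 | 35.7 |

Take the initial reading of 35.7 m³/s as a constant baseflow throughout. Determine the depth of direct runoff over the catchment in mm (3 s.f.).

d ≈ 11.9 mm

Direct runoff: 0.0, 75.9, 258.3, 430.4, 246.5, 141.2, 0.0 m³/s; ΣQ_DR = 1152 m³/s.
V = ΣQ_DR · Δt = 1152 × 10800 s = 1.244 × 10^7 m³.
Over A = 1050 km², depth = V / A = 11.9 mm.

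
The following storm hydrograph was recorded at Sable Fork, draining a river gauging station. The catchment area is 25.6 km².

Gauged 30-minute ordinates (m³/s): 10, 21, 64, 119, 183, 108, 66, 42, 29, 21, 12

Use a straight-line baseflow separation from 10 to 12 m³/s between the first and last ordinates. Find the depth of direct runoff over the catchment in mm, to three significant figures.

Direct runoff: 0.00, 10.80, 53.60, 108.40, 172.20, 97.00, 54.80, 30.60, 17.40, 9.20, 0.00 m³/s; ΣQ_DR = 554.0 m³/s.
V = ΣQ_DR · Δt = 554.0 × 1800 s = 9.972 × 10^5 m³.
Over A = 25.6 km², depth = V / A = 39.0 mm.

d ≈ 39.0 mm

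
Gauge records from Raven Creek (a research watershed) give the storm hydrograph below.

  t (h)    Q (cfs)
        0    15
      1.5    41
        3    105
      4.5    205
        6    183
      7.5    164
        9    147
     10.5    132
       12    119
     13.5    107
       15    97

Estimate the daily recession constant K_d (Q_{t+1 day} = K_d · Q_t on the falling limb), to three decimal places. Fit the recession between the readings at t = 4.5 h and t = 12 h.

K_d ≈ 0.175

Between t = 4.5 h and t = 12 h the flow falls from 205 to 119 cfs over 5×1.5 h = 7.5 h.
Per-interval ratio K = (119/205)^(1/5) = 0.8969; K_d = K^(24/1.5) = 0.175.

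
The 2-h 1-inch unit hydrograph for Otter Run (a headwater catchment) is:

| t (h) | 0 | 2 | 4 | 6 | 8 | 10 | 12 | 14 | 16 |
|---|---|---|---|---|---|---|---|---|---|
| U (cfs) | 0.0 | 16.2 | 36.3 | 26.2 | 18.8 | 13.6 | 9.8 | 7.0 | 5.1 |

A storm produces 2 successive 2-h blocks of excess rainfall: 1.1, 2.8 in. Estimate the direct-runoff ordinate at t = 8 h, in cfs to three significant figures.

By discrete convolution, Q_j = Σ (P_i / 1 in) · U_{j−i}.
At t = 8 h (j=4): Q = (1.1/1)·18.8 + (2.8/1)·26.2 = 94.0 cfs.

Q ≈ 94.0 cfs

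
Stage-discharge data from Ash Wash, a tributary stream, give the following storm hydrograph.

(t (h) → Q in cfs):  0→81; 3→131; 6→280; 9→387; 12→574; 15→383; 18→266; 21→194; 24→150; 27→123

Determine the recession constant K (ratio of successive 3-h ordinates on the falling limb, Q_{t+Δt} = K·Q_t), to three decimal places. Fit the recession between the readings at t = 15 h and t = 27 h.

K ≈ 0.753

Using the recession-limb readings at t = 15 h and t = 27 h: Q falls from 383 to 123 cfs over 4 intervals.
K = (Q₂/Q₁)^(1/4) = (123/383)^(1/4) = 0.753.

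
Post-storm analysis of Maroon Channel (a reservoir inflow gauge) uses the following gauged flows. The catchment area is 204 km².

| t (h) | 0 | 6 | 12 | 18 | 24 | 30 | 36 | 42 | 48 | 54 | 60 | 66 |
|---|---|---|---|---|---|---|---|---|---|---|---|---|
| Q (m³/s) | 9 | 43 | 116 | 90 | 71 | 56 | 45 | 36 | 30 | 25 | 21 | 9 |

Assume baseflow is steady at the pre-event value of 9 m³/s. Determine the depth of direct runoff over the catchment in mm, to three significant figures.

Direct runoff: 0.0, 34.0, 107.0, 81.0, 62.0, 47.0, 36.0, 27.0, 21.0, 16.0, 12.0, 0.0 m³/s; ΣQ_DR = 443.0 m³/s.
V = ΣQ_DR · Δt = 443.0 × 21600 s = 9.569 × 10^6 m³.
Over A = 204 km², depth = V / A = 46.9 mm.

d ≈ 46.9 mm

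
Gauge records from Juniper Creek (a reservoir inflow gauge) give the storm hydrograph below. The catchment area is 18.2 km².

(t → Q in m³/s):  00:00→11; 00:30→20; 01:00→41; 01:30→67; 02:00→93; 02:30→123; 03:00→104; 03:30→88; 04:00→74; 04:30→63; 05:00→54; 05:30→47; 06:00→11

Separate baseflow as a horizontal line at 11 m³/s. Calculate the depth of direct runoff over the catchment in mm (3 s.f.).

d ≈ 64.6 mm

Direct runoff: 0.0, 9.0, 30.0, 56.0, 82.0, 112.0, 93.0, 77.0, 63.0, 52.0, 43.0, 36.0, 0.0 m³/s; ΣQ_DR = 653.0 m³/s.
V = ΣQ_DR · Δt = 653.0 × 1800 s = 1.175 × 10^6 m³.
Over A = 18.2 km², depth = V / A = 64.6 mm.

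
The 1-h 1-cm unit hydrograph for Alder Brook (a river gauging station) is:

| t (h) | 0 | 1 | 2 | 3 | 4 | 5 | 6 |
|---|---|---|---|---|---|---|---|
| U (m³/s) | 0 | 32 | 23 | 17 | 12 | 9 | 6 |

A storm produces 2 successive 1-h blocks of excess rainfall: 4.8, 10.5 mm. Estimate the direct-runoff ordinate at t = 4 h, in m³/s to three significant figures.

By discrete convolution, Q_j = Σ (P_i / 10 mm) · U_{j−i}.
At t = 4 h (j=4): Q = (4.8/10)·12 + (10.5/10)·17 = 23.6 m³/s.

Q ≈ 23.6 m³/s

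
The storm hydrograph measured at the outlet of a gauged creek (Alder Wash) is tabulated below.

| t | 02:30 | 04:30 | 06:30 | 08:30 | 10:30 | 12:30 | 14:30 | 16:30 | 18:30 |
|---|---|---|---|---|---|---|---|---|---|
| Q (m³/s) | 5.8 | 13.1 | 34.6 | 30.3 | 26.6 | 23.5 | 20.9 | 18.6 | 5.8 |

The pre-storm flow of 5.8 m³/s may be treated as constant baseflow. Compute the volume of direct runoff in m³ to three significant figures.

Direct-runoff ordinates (Q − Q_b): 0.0, 7.3, 28.8, 24.5, 20.8, 17.7, 15.1, 12.8, 0.0 m³/s.
ΣQ_DR = 127.0 m³/s.
With Δt = 2 h = 7200 s, V = ΣQ_DR · Δt = 127.0 × 7200 = 9.14 × 10^5 m³.

V ≈ 9.14 × 10^5 m³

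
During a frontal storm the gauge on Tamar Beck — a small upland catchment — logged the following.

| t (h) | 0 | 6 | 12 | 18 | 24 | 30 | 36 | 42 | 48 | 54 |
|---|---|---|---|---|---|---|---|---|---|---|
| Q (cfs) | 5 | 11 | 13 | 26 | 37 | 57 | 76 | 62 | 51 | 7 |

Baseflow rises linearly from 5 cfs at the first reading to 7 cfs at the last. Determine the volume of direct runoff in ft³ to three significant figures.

Direct-runoff ordinates (Q − Q_b): 0.00, 5.78, 7.56, 20.33, 31.11, 50.89, 69.67, 55.44, 44.22, 0.00 cfs.
ΣQ_DR = 285.0 cfs.
With Δt = 6 h = 21600 s, V = ΣQ_DR · Δt = 285.0 × 21600 = 6.16 × 10^6 ft³.

V ≈ 6.16 × 10^6 ft³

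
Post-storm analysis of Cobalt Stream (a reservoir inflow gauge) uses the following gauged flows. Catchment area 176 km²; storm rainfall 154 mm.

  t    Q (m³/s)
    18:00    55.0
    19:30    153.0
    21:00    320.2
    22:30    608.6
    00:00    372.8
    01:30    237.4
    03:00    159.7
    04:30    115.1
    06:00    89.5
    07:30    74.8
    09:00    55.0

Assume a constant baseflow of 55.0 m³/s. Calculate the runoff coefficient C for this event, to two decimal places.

ΣQ_DR = 1636 m³/s; V = ΣQ_DR·Δt = 8.835 × 10^6 m³.
Runoff depth d = V / A = 50.20 mm.
C = d / P = 50.20 / 154 = 0.33.

C ≈ 0.33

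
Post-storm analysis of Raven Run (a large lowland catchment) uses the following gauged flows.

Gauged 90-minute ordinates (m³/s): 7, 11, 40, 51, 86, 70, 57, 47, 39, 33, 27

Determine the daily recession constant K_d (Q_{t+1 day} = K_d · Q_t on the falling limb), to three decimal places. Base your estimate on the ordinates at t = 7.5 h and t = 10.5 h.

K_d ≈ 0.041

Between t = 7.5 h and t = 10.5 h the flow falls from 70 to 47 m³/s over 2×1.5 h = 3 h.
Per-interval ratio K = (47/70)^(1/2) = 0.8194; K_d = K^(24/1.5) = 0.041.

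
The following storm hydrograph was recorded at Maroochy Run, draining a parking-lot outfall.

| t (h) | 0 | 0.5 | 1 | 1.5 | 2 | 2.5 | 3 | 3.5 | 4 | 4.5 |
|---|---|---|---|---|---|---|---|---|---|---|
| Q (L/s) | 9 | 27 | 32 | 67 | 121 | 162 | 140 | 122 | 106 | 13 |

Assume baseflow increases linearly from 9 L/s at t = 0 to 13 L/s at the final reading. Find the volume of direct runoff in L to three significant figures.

V ≈ 1.24 × 10^6 L

Direct-runoff ordinates (Q − Q_b): 0.00, 17.56, 22.11, 56.67, 110.22, 150.78, 128.33, 109.89, 93.44, 0.00 L/s.
ΣQ_DR = 689.0 L/s.
With Δt = 0.5 h = 1800 s, V = ΣQ_DR · Δt = 689.0 × 1800 = 1.24 × 10^6 L.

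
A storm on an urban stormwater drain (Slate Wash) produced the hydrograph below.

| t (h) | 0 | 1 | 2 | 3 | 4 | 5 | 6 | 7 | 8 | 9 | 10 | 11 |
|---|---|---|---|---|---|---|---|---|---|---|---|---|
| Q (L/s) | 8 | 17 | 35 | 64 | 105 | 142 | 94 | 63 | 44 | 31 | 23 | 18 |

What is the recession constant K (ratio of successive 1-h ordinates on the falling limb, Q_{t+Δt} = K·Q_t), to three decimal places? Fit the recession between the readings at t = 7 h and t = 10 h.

K ≈ 0.715

Using the recession-limb readings at t = 7 h and t = 10 h: Q falls from 63 to 23 L/s over 3 intervals.
K = (Q₂/Q₁)^(1/3) = (23/63)^(1/3) = 0.715.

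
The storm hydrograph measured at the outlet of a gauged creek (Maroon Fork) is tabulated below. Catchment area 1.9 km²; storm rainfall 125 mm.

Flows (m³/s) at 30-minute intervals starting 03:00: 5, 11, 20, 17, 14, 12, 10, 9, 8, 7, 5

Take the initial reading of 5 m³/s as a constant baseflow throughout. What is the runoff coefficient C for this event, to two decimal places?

ΣQ_DR = 63.00 m³/s; V = ΣQ_DR·Δt = 1.134 × 10^5 m³.
Runoff depth d = V / A = 59.68 mm.
C = d / P = 59.68 / 125 = 0.48.

C ≈ 0.48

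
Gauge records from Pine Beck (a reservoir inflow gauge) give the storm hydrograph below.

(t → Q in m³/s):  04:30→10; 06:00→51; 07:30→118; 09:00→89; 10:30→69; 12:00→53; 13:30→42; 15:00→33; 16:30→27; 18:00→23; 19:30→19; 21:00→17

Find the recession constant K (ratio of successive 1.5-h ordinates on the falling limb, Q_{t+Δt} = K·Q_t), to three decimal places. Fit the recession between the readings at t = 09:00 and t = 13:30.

K ≈ 0.779

Using the recession-limb readings at t = 09:00 and t = 13:30: Q falls from 89 to 42 m³/s over 3 intervals.
K = (Q₂/Q₁)^(1/3) = (42/89)^(1/3) = 0.779.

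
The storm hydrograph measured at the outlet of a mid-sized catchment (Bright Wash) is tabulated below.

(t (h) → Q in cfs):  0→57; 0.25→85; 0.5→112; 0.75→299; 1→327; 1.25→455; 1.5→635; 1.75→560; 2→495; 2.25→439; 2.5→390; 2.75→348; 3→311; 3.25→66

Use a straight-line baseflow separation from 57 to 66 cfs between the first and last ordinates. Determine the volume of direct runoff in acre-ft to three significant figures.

V ≈ 76.8 acre-ft

Direct-runoff ordinates (Q − Q_b): 0.00, 27.31, 53.62, 239.92, 267.23, 394.54, 573.85, 498.15, 432.46, 375.77, 326.08, 283.38, 245.69, 0.00 cfs.
ΣQ_DR = 3718 cfs.
With Δt = 0.25 h = 900 s, V = ΣQ_DR · Δt = 3718 × 900 = 3.35 × 10^6 ft³ = 76.8 acre-ft.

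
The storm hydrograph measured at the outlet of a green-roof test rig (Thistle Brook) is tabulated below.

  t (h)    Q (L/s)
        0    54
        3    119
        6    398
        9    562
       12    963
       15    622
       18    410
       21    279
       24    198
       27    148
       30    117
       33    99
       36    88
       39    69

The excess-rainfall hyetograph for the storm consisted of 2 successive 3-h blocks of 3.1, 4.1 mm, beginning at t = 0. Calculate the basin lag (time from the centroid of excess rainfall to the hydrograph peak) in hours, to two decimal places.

t_L ≈ 8.79 h

Centroid of excess rainfall: t_c = Σ P_i·t̄_i / ΣP_i = 3.2083 h (block centres at 1.5, 4.5 h).
Hydrograph peak occurs at t = 12 h, so basin lag t_L = 12 − 3.2083 = 8.79 h.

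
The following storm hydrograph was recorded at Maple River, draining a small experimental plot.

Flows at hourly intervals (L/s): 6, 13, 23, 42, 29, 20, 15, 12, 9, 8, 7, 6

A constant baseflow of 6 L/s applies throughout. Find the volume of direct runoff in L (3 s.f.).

Direct-runoff ordinates (Q − Q_b): 0.0, 7.0, 17.0, 36.0, 23.0, 14.0, 9.0, 6.0, 3.0, 2.0, 1.0, 0.0 L/s.
ΣQ_DR = 118.0 L/s.
With Δt = 1 h = 3600 s, V = ΣQ_DR · Δt = 118.0 × 3600 = 4.25 × 10^5 L.

V ≈ 4.25 × 10^5 L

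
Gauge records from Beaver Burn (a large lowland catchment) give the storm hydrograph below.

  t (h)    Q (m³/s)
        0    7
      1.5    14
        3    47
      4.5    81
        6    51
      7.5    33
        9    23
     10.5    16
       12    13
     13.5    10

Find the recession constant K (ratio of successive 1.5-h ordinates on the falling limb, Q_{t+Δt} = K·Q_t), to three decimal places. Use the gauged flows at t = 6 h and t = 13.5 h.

K ≈ 0.722

Using the recession-limb readings at t = 6 h and t = 13.5 h: Q falls from 51 to 10 m³/s over 5 intervals.
K = (Q₂/Q₁)^(1/5) = (10/51)^(1/5) = 0.722.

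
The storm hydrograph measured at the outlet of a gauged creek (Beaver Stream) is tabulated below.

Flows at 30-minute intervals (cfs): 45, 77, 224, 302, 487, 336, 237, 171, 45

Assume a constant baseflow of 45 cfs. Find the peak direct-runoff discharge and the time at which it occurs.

Q_p = 442.0 cfs at t = 2 h

Subtracting baseflow gives direct-runoff ordinates: 0.0, 32.0, 179.0, 257.0, 442.0, 291.0, 192.0, 126.0, 0.0 cfs.
The maximum is 442.0 cfs, occurring at the reading for t = 2 h.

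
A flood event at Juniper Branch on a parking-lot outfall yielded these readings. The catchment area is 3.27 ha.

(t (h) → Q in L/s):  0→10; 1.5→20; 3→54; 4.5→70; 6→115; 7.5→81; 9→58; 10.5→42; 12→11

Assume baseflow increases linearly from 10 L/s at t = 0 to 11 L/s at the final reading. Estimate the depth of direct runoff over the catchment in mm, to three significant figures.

Direct runoff: 0.00, 9.88, 43.75, 59.62, 104.50, 70.38, 47.25, 31.12, 0.00 L/s; ΣQ_DR = 366.5 L/s.
V = ΣQ_DR · Δt = 366.5 × 5400 s = 1.979 × 10^6 L.
Over A = 3.27 ha, depth = V / A = 60.5 mm.

d ≈ 60.5 mm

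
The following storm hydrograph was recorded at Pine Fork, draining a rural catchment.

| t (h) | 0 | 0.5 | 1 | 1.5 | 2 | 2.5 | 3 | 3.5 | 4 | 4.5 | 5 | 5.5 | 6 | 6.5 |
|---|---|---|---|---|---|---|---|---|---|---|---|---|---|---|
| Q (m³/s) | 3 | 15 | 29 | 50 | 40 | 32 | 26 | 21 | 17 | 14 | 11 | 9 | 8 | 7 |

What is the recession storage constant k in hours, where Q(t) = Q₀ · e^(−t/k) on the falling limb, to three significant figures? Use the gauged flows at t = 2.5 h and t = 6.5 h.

On the falling limb, Q drops from 32 to 7 m³/s between t = 2.5 h and t = 6.5 h (Δt = 4 h).
k = −Δt / ln(Q₂/Q₁) = −4 / ln(7/32) = 2.63 h.

k ≈ 2.63 h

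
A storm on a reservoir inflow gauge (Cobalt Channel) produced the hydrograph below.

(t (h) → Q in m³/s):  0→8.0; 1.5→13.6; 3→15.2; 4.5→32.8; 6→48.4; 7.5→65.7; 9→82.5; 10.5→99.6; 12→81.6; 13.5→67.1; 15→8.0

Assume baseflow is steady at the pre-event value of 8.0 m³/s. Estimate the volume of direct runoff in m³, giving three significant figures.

Direct-runoff ordinates (Q − Q_b): 0.0, 5.6, 7.2, 24.8, 40.4, 57.7, 74.5, 91.6, 73.6, 59.1, 0.0 m³/s.
ΣQ_DR = 434.5 m³/s.
With Δt = 1.5 h = 5400 s, V = ΣQ_DR · Δt = 434.5 × 5400 = 2.35 × 10^6 m³.

V ≈ 2.35 × 10^6 m³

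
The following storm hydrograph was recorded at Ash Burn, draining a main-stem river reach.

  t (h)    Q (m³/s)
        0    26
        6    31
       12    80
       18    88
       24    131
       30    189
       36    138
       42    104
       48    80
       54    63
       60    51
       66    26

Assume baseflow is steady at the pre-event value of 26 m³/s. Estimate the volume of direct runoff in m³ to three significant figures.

V ≈ 1.50 × 10^7 m³

Direct-runoff ordinates (Q − Q_b): 0.0, 5.0, 54.0, 62.0, 105.0, 163.0, 112.0, 78.0, 54.0, 37.0, 25.0, 0.0 m³/s.
ΣQ_DR = 695.0 m³/s.
With Δt = 6 h = 21600 s, V = ΣQ_DR · Δt = 695.0 × 21600 = 1.50 × 10^7 m³.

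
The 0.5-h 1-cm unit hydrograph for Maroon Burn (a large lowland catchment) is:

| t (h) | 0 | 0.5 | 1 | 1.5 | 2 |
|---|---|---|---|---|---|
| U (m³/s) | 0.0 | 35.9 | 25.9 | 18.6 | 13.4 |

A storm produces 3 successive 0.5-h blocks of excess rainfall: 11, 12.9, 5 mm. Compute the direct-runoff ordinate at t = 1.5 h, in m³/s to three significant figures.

Q ≈ 71.8 m³/s

By discrete convolution, Q_j = Σ (P_i / 10 mm) · U_{j−i}.
At t = 1.5 h (j=3): Q = (11/10)·18.6 + (12.9/10)·25.9 + (5/10)·35.9 = 71.8 m³/s.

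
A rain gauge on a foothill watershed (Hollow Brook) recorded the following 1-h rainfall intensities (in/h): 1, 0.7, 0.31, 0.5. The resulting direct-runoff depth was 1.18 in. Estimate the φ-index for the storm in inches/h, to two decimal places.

Only the 3 blocks with intensity above φ contribute runoff: 1, 0.7, 0.5 in/h.
Σ(I−φ)·Δt = d  ⇒  (1+0.7+0.5 − 3φ)·1 = 1.18
φ = (2.200 − 1.18/1) / 3 = 0.34 in/h.

φ ≈ 0.34 in/h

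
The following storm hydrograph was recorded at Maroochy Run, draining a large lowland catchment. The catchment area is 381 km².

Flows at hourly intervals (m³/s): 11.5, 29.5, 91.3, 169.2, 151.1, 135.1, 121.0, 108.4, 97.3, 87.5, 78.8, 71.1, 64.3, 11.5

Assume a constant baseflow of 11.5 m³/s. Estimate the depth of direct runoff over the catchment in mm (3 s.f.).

Direct runoff: 0.0, 18.0, 79.8, 157.7, 139.6, 123.6, 109.5, 96.9, 85.8, 76.0, 67.3, 59.6, 52.8, 0.0 m³/s; ΣQ_DR = 1067 m³/s.
V = ΣQ_DR · Δt = 1067 × 3600 s = 3.840 × 10^6 m³.
Over A = 381 km², depth = V / A = 10.1 mm.

d ≈ 10.1 mm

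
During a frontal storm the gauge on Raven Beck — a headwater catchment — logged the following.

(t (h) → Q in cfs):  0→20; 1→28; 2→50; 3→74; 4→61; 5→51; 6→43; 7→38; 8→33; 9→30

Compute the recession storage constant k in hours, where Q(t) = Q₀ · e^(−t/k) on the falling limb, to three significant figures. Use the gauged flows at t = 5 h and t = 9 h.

k ≈ 7.54 h

On the falling limb, Q drops from 51 to 30 cfs between t = 5 h and t = 9 h (Δt = 4 h).
k = −Δt / ln(Q₂/Q₁) = −4 / ln(30/51) = 7.54 h.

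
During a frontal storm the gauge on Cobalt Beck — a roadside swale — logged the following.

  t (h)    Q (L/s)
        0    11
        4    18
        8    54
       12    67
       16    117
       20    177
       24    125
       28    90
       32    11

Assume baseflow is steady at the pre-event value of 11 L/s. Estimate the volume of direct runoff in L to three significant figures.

V ≈ 8.22 × 10^6 L

Direct-runoff ordinates (Q − Q_b): 0.0, 7.0, 43.0, 56.0, 106.0, 166.0, 114.0, 79.0, 0.0 L/s.
ΣQ_DR = 571.0 L/s.
With Δt = 4 h = 14400 s, V = ΣQ_DR · Δt = 571.0 × 14400 = 8.22 × 10^6 L.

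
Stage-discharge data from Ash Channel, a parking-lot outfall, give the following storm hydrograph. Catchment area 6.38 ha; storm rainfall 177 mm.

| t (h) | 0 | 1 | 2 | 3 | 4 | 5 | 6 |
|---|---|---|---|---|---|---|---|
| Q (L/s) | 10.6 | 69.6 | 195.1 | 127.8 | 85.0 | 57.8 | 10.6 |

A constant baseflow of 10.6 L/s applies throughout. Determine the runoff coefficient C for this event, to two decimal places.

C ≈ 0.15

ΣQ_DR = 482.3 L/s; V = ΣQ_DR·Δt = 1.736 × 10^6 L.
Runoff depth d = V / A = 27.21 mm.
C = d / P = 27.21 / 177 = 0.15.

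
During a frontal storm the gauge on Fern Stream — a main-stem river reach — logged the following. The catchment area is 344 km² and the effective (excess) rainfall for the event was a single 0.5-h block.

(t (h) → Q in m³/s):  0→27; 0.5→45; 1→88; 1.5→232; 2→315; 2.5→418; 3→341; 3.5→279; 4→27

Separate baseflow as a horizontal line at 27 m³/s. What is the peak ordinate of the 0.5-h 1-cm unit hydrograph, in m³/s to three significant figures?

U_p ≈ 489 m³/s

Direct runoff: 0.0, 18.0, 61.0, 205.0, 288.0, 391.0, 314.0, 252.0, 0.0 m³/s; ΣQ_DR = 1529 m³/s, peak = 391.0 m³/s.
Runoff depth d = ΣQ_DR·Δt / A = 1529 × 1800 / (344 km²) = 8.001 mm.
The 1-cm UH is the DRH scaled by (10 mm)/d, so U_p = 391.0 × 10/8.001 = 489 m³/s.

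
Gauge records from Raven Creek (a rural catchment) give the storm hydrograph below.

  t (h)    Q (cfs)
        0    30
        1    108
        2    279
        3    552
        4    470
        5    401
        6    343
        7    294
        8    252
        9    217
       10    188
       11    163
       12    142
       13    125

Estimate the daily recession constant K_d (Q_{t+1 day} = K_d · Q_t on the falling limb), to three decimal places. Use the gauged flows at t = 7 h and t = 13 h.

K_d ≈ 0.033

Between t = 7 h and t = 13 h the flow falls from 294 to 125 cfs over 6×1 h = 6 h.
Per-interval ratio K = (125/294)^(1/6) = 0.8671; K_d = K^(24/1) = 0.033.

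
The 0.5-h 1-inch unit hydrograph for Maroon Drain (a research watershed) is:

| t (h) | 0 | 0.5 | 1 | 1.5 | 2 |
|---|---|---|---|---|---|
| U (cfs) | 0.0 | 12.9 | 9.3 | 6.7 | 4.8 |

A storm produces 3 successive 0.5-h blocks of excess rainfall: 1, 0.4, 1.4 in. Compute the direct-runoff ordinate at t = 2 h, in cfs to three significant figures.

Q ≈ 20.5 cfs

By discrete convolution, Q_j = Σ (P_i / 1 in) · U_{j−i}.
At t = 2 h (j=4): Q = (1/1)·4.8 + (0.4/1)·6.7 + (1.4/1)·9.3 = 20.5 cfs.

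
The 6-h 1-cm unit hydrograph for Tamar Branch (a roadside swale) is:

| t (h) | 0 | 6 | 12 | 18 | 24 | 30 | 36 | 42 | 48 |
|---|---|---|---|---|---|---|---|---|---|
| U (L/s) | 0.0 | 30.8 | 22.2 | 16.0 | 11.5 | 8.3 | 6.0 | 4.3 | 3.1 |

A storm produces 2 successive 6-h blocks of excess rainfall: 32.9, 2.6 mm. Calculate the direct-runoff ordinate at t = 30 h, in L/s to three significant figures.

By discrete convolution, Q_j = Σ (P_i / 10 mm) · U_{j−i}.
At t = 30 h (j=5): Q = (32.9/10)·8.3 + (2.6/10)·11.5 = 30.3 L/s.

Q ≈ 30.3 L/s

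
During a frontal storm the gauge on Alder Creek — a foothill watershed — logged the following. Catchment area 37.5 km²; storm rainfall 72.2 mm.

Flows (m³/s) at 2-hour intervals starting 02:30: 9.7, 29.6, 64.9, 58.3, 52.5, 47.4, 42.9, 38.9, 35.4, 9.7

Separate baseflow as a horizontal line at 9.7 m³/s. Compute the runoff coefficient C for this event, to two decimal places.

C ≈ 0.78

ΣQ_DR = 292.3 m³/s; V = ΣQ_DR·Δt = 2.105 × 10^6 m³.
Runoff depth d = V / A = 56.12 mm.
C = d / P = 56.12 / 72.2 = 0.78.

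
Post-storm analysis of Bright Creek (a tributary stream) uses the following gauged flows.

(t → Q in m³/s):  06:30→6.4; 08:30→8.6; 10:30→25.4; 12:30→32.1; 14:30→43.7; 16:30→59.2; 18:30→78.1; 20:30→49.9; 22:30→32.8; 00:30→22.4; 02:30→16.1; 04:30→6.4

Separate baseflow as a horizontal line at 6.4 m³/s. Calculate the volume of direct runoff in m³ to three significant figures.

V ≈ 2.19 × 10^6 m³

Direct-runoff ordinates (Q − Q_b): 0.0, 2.2, 19.0, 25.7, 37.3, 52.8, 71.7, 43.5, 26.4, 16.0, 9.7, 0.0 m³/s.
ΣQ_DR = 304.3 m³/s.
With Δt = 2 h = 7200 s, V = ΣQ_DR · Δt = 304.3 × 7200 = 2.19 × 10^6 m³.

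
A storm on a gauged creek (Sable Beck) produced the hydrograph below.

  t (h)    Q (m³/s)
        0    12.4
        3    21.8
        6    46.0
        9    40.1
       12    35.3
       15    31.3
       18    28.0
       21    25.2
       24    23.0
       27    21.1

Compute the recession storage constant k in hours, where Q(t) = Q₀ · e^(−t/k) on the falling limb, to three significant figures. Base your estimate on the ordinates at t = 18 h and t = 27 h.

k ≈ 31.8 h

On the falling limb, Q drops from 28.0 to 21.1 m³/s between t = 18 h and t = 27 h (Δt = 9 h).
k = −Δt / ln(Q₂/Q₁) = −9 / ln(21.1/28.0) = 31.8 h.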